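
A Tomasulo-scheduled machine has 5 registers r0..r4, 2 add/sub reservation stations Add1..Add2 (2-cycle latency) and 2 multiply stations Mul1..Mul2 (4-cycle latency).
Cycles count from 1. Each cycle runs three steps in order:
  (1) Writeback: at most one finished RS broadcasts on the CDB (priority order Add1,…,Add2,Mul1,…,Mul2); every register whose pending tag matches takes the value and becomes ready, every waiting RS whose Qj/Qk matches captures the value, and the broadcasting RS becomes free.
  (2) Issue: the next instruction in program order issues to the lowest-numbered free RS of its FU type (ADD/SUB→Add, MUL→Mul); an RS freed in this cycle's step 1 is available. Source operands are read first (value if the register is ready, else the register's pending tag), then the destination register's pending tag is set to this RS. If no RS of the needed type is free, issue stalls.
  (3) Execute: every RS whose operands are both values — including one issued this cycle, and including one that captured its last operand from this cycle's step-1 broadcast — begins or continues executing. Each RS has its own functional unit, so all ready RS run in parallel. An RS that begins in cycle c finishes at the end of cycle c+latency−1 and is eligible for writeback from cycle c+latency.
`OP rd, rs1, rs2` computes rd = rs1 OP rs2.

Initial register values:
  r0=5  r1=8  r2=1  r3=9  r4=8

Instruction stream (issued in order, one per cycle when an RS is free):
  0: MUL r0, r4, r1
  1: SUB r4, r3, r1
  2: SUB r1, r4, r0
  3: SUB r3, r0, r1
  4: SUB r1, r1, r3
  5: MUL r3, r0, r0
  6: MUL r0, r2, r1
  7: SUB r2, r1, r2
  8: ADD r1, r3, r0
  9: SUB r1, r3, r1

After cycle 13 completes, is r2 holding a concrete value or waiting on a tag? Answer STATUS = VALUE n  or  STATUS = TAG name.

  c1: issue MUL r0<-Mul1  regs: r0:Mul1,r1:8,r2:1,r3:9,r4:8
  c2: issue SUB r4<-Add1  regs: r0:Mul1,r1:8,r2:1,r3:9,r4:Add1
  c3: issue SUB r1<-Add2  regs: r0:Mul1,r1:Add2,r2:1,r3:9,r4:Add1
  c4: CDB Add1=1; issue SUB r3<-Add1  regs: r0:Mul1,r1:Add2,r2:1,r3:Add1,r4:1
  c5: CDB Mul1=64; stall  regs: r0:64,r1:Add2,r2:1,r3:Add1,r4:1
  c6: stall  regs: r0:64,r1:Add2,r2:1,r3:Add1,r4:1
  c7: CDB Add2=-63; issue SUB r1<-Add2  regs: r0:64,r1:Add2,r2:1,r3:Add1,r4:1
  c8: issue MUL r3<-Mul1  regs: r0:64,r1:Add2,r2:1,r3:Mul1,r4:1
  c9: CDB Add1=127; issue MUL r0<-Mul2  regs: r0:Mul2,r1:Add2,r2:1,r3:Mul1,r4:1
  c10: issue SUB r2<-Add1  regs: r0:Mul2,r1:Add2,r2:Add1,r3:Mul1,r4:1
  c11: CDB Add2=-190; issue ADD r1<-Add2  regs: r0:Mul2,r1:Add2,r2:Add1,r3:Mul1,r4:1
  c12: CDB Mul1=4096; stall  regs: r0:Mul2,r1:Add2,r2:Add1,r3:4096,r4:1
  c13: CDB Add1=-191; issue SUB r1<-Add1  regs: r0:Mul2,r1:Add1,r2:-191,r3:4096,r4:1

STATUS = VALUE -191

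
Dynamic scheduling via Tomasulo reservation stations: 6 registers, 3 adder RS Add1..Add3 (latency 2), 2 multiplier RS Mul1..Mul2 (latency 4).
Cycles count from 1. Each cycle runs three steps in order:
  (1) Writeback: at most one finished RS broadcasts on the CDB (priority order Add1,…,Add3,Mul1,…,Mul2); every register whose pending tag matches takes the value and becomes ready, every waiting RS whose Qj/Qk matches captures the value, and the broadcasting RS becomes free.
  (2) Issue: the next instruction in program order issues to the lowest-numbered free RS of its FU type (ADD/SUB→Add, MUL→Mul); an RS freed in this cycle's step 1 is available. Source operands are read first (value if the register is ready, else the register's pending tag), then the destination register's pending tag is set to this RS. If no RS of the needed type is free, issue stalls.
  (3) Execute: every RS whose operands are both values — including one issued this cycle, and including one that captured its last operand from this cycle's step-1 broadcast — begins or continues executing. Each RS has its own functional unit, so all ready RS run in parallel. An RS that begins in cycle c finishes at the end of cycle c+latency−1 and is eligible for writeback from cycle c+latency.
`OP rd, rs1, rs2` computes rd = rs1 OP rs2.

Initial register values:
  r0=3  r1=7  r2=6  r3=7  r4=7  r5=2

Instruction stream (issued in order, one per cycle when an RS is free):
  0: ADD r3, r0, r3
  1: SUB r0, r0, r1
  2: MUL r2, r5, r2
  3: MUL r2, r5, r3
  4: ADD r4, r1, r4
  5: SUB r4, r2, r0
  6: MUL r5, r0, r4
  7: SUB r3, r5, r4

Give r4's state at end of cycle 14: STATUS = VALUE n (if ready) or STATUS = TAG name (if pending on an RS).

c1: issue ADD r3<-Add1 | r0:3,r1:7,r2:6,r3:Add1,r4:7,r5:2
c2: issue SUB r0<-Add2 | r0:Add2,r1:7,r2:6,r3:Add1,r4:7,r5:2
c3: CDB Add1=10; issue MUL r2<-Mul1 | r0:Add2,r1:7,r2:Mul1,r3:10,r4:7,r5:2
c4: CDB Add2=-4; issue MUL r2<-Mul2 | r0:-4,r1:7,r2:Mul2,r3:10,r4:7,r5:2
c5: issue ADD r4<-Add1 | r0:-4,r1:7,r2:Mul2,r3:10,r4:Add1,r5:2
c6: issue SUB r4<-Add2 | r0:-4,r1:7,r2:Mul2,r3:10,r4:Add2,r5:2
c7: CDB Add1=14; stall | r0:-4,r1:7,r2:Mul2,r3:10,r4:Add2,r5:2
c8: CDB Mul1=12; issue MUL r5<-Mul1 | r0:-4,r1:7,r2:Mul2,r3:10,r4:Add2,r5:Mul1
c9: CDB Mul2=20; issue SUB r3<-Add1 | r0:-4,r1:7,r2:20,r3:Add1,r4:Add2,r5:Mul1
c10: - | r0:-4,r1:7,r2:20,r3:Add1,r4:Add2,r5:Mul1
c11: CDB Add2=24 | r0:-4,r1:7,r2:20,r3:Add1,r4:24,r5:Mul1
c12: - | r0:-4,r1:7,r2:20,r3:Add1,r4:24,r5:Mul1
c13: - | r0:-4,r1:7,r2:20,r3:Add1,r4:24,r5:Mul1
c14: - | r0:-4,r1:7,r2:20,r3:Add1,r4:24,r5:Mul1

STATUS = VALUE 24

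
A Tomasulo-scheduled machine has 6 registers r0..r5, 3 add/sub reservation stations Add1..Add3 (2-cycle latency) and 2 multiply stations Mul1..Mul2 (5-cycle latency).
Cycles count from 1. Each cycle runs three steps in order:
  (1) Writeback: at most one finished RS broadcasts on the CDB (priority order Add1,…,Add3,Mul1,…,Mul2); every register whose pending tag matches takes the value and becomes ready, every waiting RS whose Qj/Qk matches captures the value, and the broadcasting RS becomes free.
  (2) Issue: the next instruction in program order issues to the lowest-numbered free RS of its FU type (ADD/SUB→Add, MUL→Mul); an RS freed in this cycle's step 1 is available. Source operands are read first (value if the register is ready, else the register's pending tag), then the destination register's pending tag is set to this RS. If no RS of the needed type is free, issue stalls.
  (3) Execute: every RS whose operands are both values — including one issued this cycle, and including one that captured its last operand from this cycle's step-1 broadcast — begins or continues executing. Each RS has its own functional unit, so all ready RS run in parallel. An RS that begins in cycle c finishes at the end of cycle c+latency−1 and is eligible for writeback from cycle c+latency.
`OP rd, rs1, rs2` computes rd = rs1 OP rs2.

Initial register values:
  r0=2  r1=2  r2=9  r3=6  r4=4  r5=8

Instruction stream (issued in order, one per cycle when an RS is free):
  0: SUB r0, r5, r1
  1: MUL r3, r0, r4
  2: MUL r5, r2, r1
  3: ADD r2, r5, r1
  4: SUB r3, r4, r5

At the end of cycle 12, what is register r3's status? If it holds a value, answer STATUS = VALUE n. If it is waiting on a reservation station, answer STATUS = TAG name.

c1: issue SUB r0<-Add1 | r0:Add1,r1:2,r2:9,r3:6,r4:4,r5:8
c2: issue MUL r3<-Mul1 | r0:Add1,r1:2,r2:9,r3:Mul1,r4:4,r5:8
c3: CDB Add1=6; issue MUL r5<-Mul2 | r0:6,r1:2,r2:9,r3:Mul1,r4:4,r5:Mul2
c4: issue ADD r2<-Add1 | r0:6,r1:2,r2:Add1,r3:Mul1,r4:4,r5:Mul2
c5: issue SUB r3<-Add2 | r0:6,r1:2,r2:Add1,r3:Add2,r4:4,r5:Mul2
c6: - | r0:6,r1:2,r2:Add1,r3:Add2,r4:4,r5:Mul2
c7: - | r0:6,r1:2,r2:Add1,r3:Add2,r4:4,r5:Mul2
c8: CDB Mul1=24 | r0:6,r1:2,r2:Add1,r3:Add2,r4:4,r5:Mul2
c9: CDB Mul2=18 | r0:6,r1:2,r2:Add1,r3:Add2,r4:4,r5:18
c10: - | r0:6,r1:2,r2:Add1,r3:Add2,r4:4,r5:18
c11: CDB Add1=20 | r0:6,r1:2,r2:20,r3:Add2,r4:4,r5:18
c12: CDB Add2=-14 | r0:6,r1:2,r2:20,r3:-14,r4:4,r5:18

STATUS = VALUE -14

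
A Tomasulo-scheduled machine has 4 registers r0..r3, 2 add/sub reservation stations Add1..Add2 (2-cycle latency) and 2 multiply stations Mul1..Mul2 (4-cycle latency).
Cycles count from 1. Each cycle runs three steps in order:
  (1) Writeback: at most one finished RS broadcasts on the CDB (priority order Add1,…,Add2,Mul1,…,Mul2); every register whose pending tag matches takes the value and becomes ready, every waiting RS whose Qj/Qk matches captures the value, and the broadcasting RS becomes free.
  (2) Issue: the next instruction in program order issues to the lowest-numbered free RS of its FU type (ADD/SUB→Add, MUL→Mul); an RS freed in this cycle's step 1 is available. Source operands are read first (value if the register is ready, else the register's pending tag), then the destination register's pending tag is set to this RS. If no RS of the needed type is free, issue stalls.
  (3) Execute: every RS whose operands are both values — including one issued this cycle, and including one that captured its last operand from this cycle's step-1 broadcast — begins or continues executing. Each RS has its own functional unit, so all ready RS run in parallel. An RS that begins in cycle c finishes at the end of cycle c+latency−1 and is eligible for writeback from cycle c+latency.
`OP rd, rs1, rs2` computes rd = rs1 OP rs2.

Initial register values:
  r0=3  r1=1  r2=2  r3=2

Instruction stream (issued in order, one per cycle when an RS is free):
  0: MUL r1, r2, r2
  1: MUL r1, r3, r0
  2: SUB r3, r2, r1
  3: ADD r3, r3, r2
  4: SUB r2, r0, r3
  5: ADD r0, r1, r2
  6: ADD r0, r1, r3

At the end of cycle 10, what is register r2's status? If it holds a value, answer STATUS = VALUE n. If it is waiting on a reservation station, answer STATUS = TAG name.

STATUS = TAG Add1

cycle 1: issue MUL r1<-Mul1 // r0:3,r1:Mul1,r2:2,r3:2
cycle 2: issue MUL r1<-Mul2 // r0:3,r1:Mul2,r2:2,r3:2
cycle 3: issue SUB r3<-Add1 // r0:3,r1:Mul2,r2:2,r3:Add1
cycle 4: issue ADD r3<-Add2 // r0:3,r1:Mul2,r2:2,r3:Add2
cycle 5: CDB Mul1=4; stall // r0:3,r1:Mul2,r2:2,r3:Add2
cycle 6: CDB Mul2=6; stall // r0:3,r1:6,r2:2,r3:Add2
cycle 7: stall // r0:3,r1:6,r2:2,r3:Add2
cycle 8: CDB Add1=-4; issue SUB r2<-Add1 // r0:3,r1:6,r2:Add1,r3:Add2
cycle 9: stall // r0:3,r1:6,r2:Add1,r3:Add2
cycle 10: CDB Add2=-2; issue ADD r0<-Add2 // r0:Add2,r1:6,r2:Add1,r3:-2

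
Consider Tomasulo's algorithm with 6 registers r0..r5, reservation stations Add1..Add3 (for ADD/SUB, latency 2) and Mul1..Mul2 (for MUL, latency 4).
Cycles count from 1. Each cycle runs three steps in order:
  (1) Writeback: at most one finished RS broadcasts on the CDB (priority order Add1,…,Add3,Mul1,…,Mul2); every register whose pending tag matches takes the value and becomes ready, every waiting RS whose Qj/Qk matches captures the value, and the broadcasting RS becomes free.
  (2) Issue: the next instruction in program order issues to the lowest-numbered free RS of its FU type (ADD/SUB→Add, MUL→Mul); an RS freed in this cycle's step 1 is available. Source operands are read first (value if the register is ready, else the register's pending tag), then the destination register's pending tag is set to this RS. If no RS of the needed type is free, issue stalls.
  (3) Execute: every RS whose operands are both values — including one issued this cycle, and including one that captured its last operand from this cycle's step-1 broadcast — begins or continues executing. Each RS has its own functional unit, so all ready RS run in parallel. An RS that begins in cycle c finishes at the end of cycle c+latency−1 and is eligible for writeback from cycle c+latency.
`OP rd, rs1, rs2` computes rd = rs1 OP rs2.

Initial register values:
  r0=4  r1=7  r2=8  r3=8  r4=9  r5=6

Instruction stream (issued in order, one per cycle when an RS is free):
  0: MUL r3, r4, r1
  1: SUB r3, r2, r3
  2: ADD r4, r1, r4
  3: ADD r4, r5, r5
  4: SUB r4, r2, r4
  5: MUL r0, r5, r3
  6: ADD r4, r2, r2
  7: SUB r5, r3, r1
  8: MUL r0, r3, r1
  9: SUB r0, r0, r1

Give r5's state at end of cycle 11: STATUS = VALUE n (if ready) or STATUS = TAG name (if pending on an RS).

cycle 1: issue MUL r3<-Mul1 // r0:4,r1:7,r2:8,r3:Mul1,r4:9,r5:6
cycle 2: issue SUB r3<-Add1 // r0:4,r1:7,r2:8,r3:Add1,r4:9,r5:6
cycle 3: issue ADD r4<-Add2 // r0:4,r1:7,r2:8,r3:Add1,r4:Add2,r5:6
cycle 4: issue ADD r4<-Add3 // r0:4,r1:7,r2:8,r3:Add1,r4:Add3,r5:6
cycle 5: CDB Add2=16; issue SUB r4<-Add2 // r0:4,r1:7,r2:8,r3:Add1,r4:Add2,r5:6
cycle 6: CDB Add3=12; issue MUL r0<-Mul2 // r0:Mul2,r1:7,r2:8,r3:Add1,r4:Add2,r5:6
cycle 7: CDB Mul1=63; issue ADD r4<-Add3 // r0:Mul2,r1:7,r2:8,r3:Add1,r4:Add3,r5:6
cycle 8: CDB Add2=-4; issue SUB r5<-Add2 // r0:Mul2,r1:7,r2:8,r3:Add1,r4:Add3,r5:Add2
cycle 9: CDB Add1=-55; issue MUL r0<-Mul1 // r0:Mul1,r1:7,r2:8,r3:-55,r4:Add3,r5:Add2
cycle 10: CDB Add3=16; issue SUB r0<-Add1 // r0:Add1,r1:7,r2:8,r3:-55,r4:16,r5:Add2
cycle 11: CDB Add2=-62 // r0:Add1,r1:7,r2:8,r3:-55,r4:16,r5:-62

STATUS = VALUE -62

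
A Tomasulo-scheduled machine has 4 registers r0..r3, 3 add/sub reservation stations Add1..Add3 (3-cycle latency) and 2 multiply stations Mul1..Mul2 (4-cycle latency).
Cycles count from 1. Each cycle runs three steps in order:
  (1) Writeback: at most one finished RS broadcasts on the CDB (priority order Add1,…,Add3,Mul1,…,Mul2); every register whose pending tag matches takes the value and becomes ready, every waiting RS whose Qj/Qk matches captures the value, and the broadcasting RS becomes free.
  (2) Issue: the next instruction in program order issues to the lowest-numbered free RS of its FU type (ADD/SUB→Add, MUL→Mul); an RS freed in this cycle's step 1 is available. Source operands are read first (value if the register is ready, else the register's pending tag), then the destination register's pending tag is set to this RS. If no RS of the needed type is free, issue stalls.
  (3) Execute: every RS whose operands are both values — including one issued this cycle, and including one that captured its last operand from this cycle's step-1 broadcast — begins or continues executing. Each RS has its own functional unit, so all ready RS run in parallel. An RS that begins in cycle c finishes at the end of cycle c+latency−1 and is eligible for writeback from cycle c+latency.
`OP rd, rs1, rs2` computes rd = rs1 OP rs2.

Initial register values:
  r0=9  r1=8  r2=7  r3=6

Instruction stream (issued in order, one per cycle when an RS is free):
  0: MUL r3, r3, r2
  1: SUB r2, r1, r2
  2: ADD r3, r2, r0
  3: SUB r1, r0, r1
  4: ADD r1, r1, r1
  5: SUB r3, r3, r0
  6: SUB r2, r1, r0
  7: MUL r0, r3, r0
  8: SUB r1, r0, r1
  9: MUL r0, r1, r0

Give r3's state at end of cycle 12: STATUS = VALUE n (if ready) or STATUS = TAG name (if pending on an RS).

STATUS = VALUE 1

cycle 1: issue MUL r3<-Mul1 // r0:9,r1:8,r2:7,r3:Mul1
cycle 2: issue SUB r2<-Add1 // r0:9,r1:8,r2:Add1,r3:Mul1
cycle 3: issue ADD r3<-Add2 // r0:9,r1:8,r2:Add1,r3:Add2
cycle 4: issue SUB r1<-Add3 // r0:9,r1:Add3,r2:Add1,r3:Add2
cycle 5: CDB Add1=1; issue ADD r1<-Add1 // r0:9,r1:Add1,r2:1,r3:Add2
cycle 6: CDB Mul1=42; stall // r0:9,r1:Add1,r2:1,r3:Add2
cycle 7: CDB Add3=1; issue SUB r3<-Add3 // r0:9,r1:Add1,r2:1,r3:Add3
cycle 8: CDB Add2=10; issue SUB r2<-Add2 // r0:9,r1:Add1,r2:Add2,r3:Add3
cycle 9: issue MUL r0<-Mul1 // r0:Mul1,r1:Add1,r2:Add2,r3:Add3
cycle 10: CDB Add1=2; issue SUB r1<-Add1 // r0:Mul1,r1:Add1,r2:Add2,r3:Add3
cycle 11: CDB Add3=1; issue MUL r0<-Mul2 // r0:Mul2,r1:Add1,r2:Add2,r3:1
cycle 12: - // r0:Mul2,r1:Add1,r2:Add2,r3:1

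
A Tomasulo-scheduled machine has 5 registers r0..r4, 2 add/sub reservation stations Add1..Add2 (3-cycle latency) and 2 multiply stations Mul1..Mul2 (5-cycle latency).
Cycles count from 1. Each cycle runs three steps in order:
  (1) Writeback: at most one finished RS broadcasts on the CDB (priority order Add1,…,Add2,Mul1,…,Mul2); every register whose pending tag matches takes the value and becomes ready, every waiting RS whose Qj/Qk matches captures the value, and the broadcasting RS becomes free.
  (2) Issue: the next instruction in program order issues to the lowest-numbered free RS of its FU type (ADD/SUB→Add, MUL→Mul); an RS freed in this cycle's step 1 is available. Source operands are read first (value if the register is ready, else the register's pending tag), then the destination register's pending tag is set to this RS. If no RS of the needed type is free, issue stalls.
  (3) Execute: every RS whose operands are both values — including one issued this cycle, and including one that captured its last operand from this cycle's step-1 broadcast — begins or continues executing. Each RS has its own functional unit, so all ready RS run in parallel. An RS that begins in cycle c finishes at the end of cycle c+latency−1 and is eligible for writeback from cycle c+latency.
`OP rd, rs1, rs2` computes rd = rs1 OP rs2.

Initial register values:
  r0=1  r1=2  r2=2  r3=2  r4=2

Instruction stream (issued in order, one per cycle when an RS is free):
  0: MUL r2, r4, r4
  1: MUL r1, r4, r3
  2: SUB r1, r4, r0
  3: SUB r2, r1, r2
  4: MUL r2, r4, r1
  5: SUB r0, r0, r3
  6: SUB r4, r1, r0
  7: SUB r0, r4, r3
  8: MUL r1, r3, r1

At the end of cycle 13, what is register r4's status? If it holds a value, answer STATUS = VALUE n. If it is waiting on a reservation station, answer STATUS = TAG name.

STATUS = TAG Add2

cycle 1: issue MUL r2<-Mul1 // r0:1,r1:2,r2:Mul1,r3:2,r4:2
cycle 2: issue MUL r1<-Mul2 // r0:1,r1:Mul2,r2:Mul1,r3:2,r4:2
cycle 3: issue SUB r1<-Add1 // r0:1,r1:Add1,r2:Mul1,r3:2,r4:2
cycle 4: issue SUB r2<-Add2 // r0:1,r1:Add1,r2:Add2,r3:2,r4:2
cycle 5: stall // r0:1,r1:Add1,r2:Add2,r3:2,r4:2
cycle 6: CDB Add1=1; stall // r0:1,r1:1,r2:Add2,r3:2,r4:2
cycle 7: CDB Mul1=4; issue MUL r2<-Mul1 // r0:1,r1:1,r2:Mul1,r3:2,r4:2
cycle 8: CDB Mul2=4; issue SUB r0<-Add1 // r0:Add1,r1:1,r2:Mul1,r3:2,r4:2
cycle 9: stall // r0:Add1,r1:1,r2:Mul1,r3:2,r4:2
cycle 10: CDB Add2=-3; issue SUB r4<-Add2 // r0:Add1,r1:1,r2:Mul1,r3:2,r4:Add2
cycle 11: CDB Add1=-1; issue SUB r0<-Add1 // r0:Add1,r1:1,r2:Mul1,r3:2,r4:Add2
cycle 12: CDB Mul1=2; issue MUL r1<-Mul1 // r0:Add1,r1:Mul1,r2:2,r3:2,r4:Add2
cycle 13: - // r0:Add1,r1:Mul1,r2:2,r3:2,r4:Add2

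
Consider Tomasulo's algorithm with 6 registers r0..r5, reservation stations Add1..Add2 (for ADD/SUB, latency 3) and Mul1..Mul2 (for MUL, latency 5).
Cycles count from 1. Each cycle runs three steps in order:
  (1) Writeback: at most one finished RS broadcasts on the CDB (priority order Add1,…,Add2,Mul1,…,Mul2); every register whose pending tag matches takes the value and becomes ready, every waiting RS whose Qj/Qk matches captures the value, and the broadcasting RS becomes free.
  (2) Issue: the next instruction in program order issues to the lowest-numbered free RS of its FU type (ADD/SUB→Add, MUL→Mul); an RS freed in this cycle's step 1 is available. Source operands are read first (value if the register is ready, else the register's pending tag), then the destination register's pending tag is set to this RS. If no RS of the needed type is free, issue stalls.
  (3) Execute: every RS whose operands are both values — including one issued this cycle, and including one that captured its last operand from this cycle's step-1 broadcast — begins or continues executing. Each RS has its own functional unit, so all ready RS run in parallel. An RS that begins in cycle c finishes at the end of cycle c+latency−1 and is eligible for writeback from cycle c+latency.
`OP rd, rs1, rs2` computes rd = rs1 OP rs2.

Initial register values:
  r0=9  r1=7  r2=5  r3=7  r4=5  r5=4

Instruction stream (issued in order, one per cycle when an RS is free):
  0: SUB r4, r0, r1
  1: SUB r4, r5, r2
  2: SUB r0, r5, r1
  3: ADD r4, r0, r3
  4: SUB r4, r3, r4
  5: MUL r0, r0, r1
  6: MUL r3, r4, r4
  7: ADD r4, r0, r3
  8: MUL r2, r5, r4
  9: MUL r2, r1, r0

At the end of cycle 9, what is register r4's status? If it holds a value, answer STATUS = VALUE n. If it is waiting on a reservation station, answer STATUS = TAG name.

c1: issue SUB r4<-Add1 | r0:9,r1:7,r2:5,r3:7,r4:Add1,r5:4
c2: issue SUB r4<-Add2 | r0:9,r1:7,r2:5,r3:7,r4:Add2,r5:4
c3: stall | r0:9,r1:7,r2:5,r3:7,r4:Add2,r5:4
c4: CDB Add1=2; issue SUB r0<-Add1 | r0:Add1,r1:7,r2:5,r3:7,r4:Add2,r5:4
c5: CDB Add2=-1; issue ADD r4<-Add2 | r0:Add1,r1:7,r2:5,r3:7,r4:Add2,r5:4
c6: stall | r0:Add1,r1:7,r2:5,r3:7,r4:Add2,r5:4
c7: CDB Add1=-3; issue SUB r4<-Add1 | r0:-3,r1:7,r2:5,r3:7,r4:Add1,r5:4
c8: issue MUL r0<-Mul1 | r0:Mul1,r1:7,r2:5,r3:7,r4:Add1,r5:4
c9: issue MUL r3<-Mul2 | r0:Mul1,r1:7,r2:5,r3:Mul2,r4:Add1,r5:4

STATUS = TAG Add1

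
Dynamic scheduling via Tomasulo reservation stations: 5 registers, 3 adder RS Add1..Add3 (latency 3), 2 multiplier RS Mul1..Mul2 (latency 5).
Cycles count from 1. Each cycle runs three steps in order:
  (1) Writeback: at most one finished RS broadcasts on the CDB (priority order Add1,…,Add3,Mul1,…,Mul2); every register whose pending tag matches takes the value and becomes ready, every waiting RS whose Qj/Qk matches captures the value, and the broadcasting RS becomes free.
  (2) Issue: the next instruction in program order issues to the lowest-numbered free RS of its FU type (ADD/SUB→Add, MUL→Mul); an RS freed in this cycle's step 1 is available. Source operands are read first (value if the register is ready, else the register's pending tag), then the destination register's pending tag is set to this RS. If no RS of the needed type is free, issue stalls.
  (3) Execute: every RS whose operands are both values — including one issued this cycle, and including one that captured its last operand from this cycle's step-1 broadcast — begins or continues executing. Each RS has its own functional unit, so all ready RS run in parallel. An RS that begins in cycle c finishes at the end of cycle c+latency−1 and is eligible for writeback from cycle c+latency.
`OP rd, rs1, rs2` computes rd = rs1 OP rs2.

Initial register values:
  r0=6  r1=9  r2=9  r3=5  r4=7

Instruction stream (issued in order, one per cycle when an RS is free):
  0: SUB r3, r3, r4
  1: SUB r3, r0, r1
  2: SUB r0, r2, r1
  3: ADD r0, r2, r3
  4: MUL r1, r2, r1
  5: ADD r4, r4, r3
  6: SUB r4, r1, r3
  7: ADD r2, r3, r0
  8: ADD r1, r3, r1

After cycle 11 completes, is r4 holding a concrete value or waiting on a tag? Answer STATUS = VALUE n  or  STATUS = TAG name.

  c1: issue SUB r3<-Add1  regs: r0:6,r1:9,r2:9,r3:Add1,r4:7
  c2: issue SUB r3<-Add2  regs: r0:6,r1:9,r2:9,r3:Add2,r4:7
  c3: issue SUB r0<-Add3  regs: r0:Add3,r1:9,r2:9,r3:Add2,r4:7
  c4: CDB Add1=-2; issue ADD r0<-Add1  regs: r0:Add1,r1:9,r2:9,r3:Add2,r4:7
  c5: CDB Add2=-3; issue MUL r1<-Mul1  regs: r0:Add1,r1:Mul1,r2:9,r3:-3,r4:7
  c6: CDB Add3=0; issue ADD r4<-Add2  regs: r0:Add1,r1:Mul1,r2:9,r3:-3,r4:Add2
  c7: issue SUB r4<-Add3  regs: r0:Add1,r1:Mul1,r2:9,r3:-3,r4:Add3
  c8: CDB Add1=6; issue ADD r2<-Add1  regs: r0:6,r1:Mul1,r2:Add1,r3:-3,r4:Add3
  c9: CDB Add2=4; issue ADD r1<-Add2  regs: r0:6,r1:Add2,r2:Add1,r3:-3,r4:Add3
  c10: CDB Mul1=81  regs: r0:6,r1:Add2,r2:Add1,r3:-3,r4:Add3
  c11: CDB Add1=3  regs: r0:6,r1:Add2,r2:3,r3:-3,r4:Add3

STATUS = TAG Add3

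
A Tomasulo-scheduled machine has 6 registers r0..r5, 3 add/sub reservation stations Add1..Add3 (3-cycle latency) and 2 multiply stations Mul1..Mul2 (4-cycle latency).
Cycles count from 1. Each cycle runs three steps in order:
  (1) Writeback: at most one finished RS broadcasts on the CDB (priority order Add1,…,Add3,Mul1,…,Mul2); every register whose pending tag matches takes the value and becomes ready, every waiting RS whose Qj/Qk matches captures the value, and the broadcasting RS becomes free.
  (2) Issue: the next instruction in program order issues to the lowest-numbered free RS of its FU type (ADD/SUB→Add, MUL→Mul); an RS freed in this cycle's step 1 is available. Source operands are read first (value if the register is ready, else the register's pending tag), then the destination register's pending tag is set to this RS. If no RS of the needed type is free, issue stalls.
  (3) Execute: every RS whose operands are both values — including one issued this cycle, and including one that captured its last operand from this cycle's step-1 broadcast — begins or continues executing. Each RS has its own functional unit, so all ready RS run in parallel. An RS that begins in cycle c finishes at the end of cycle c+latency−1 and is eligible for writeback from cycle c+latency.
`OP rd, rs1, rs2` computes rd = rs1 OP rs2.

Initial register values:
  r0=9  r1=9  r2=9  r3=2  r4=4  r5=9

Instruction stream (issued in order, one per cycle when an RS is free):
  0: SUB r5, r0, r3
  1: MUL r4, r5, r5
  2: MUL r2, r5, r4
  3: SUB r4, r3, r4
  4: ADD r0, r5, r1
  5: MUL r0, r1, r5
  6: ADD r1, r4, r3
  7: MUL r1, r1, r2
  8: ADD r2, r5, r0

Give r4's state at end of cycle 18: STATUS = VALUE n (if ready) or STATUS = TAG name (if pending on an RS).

STATUS = VALUE -47

c1: issue SUB r5<-Add1 | r0:9,r1:9,r2:9,r3:2,r4:4,r5:Add1
c2: issue MUL r4<-Mul1 | r0:9,r1:9,r2:9,r3:2,r4:Mul1,r5:Add1
c3: issue MUL r2<-Mul2 | r0:9,r1:9,r2:Mul2,r3:2,r4:Mul1,r5:Add1
c4: CDB Add1=7; issue SUB r4<-Add1 | r0:9,r1:9,r2:Mul2,r3:2,r4:Add1,r5:7
c5: issue ADD r0<-Add2 | r0:Add2,r1:9,r2:Mul2,r3:2,r4:Add1,r5:7
c6: stall | r0:Add2,r1:9,r2:Mul2,r3:2,r4:Add1,r5:7
c7: stall | r0:Add2,r1:9,r2:Mul2,r3:2,r4:Add1,r5:7
c8: CDB Add2=16; stall | r0:16,r1:9,r2:Mul2,r3:2,r4:Add1,r5:7
c9: CDB Mul1=49; issue MUL r0<-Mul1 | r0:Mul1,r1:9,r2:Mul2,r3:2,r4:Add1,r5:7
c10: issue ADD r1<-Add2 | r0:Mul1,r1:Add2,r2:Mul2,r3:2,r4:Add1,r5:7
c11: stall | r0:Mul1,r1:Add2,r2:Mul2,r3:2,r4:Add1,r5:7
c12: CDB Add1=-47; stall | r0:Mul1,r1:Add2,r2:Mul2,r3:2,r4:-47,r5:7
c13: CDB Mul1=63; issue MUL r1<-Mul1 | r0:63,r1:Mul1,r2:Mul2,r3:2,r4:-47,r5:7
c14: CDB Mul2=343; issue ADD r2<-Add1 | r0:63,r1:Mul1,r2:Add1,r3:2,r4:-47,r5:7
c15: CDB Add2=-45 | r0:63,r1:Mul1,r2:Add1,r3:2,r4:-47,r5:7
c16: - | r0:63,r1:Mul1,r2:Add1,r3:2,r4:-47,r5:7
c17: CDB Add1=70 | r0:63,r1:Mul1,r2:70,r3:2,r4:-47,r5:7
c18: - | r0:63,r1:Mul1,r2:70,r3:2,r4:-47,r5:7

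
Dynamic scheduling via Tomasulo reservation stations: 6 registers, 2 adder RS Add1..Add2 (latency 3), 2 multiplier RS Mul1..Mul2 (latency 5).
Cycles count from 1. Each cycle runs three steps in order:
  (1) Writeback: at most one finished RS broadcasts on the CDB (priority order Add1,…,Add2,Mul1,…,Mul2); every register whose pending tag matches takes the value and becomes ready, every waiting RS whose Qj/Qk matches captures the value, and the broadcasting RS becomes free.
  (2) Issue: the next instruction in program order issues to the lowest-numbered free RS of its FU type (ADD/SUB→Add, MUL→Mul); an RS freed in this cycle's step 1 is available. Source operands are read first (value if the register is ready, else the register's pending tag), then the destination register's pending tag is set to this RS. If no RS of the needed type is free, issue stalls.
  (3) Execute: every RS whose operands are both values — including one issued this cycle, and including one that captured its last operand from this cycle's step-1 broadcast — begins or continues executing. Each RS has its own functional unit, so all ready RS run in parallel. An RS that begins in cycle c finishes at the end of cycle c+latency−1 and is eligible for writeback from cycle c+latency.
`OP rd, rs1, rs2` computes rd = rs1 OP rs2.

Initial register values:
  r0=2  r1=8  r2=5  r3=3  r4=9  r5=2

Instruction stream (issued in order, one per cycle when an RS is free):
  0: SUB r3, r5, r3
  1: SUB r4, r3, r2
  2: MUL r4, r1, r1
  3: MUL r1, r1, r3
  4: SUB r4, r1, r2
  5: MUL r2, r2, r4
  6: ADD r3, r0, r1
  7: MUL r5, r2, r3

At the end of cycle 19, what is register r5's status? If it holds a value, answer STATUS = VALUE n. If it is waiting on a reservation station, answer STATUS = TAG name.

STATUS = TAG Mul2

  c1: issue SUB r3<-Add1  regs: r0:2,r1:8,r2:5,r3:Add1,r4:9,r5:2
  c2: issue SUB r4<-Add2  regs: r0:2,r1:8,r2:5,r3:Add1,r4:Add2,r5:2
  c3: issue MUL r4<-Mul1  regs: r0:2,r1:8,r2:5,r3:Add1,r4:Mul1,r5:2
  c4: CDB Add1=-1; issue MUL r1<-Mul2  regs: r0:2,r1:Mul2,r2:5,r3:-1,r4:Mul1,r5:2
  c5: issue SUB r4<-Add1  regs: r0:2,r1:Mul2,r2:5,r3:-1,r4:Add1,r5:2
  c6: stall  regs: r0:2,r1:Mul2,r2:5,r3:-1,r4:Add1,r5:2
  c7: CDB Add2=-6; stall  regs: r0:2,r1:Mul2,r2:5,r3:-1,r4:Add1,r5:2
  c8: CDB Mul1=64; issue MUL r2<-Mul1  regs: r0:2,r1:Mul2,r2:Mul1,r3:-1,r4:Add1,r5:2
  c9: CDB Mul2=-8; issue ADD r3<-Add2  regs: r0:2,r1:-8,r2:Mul1,r3:Add2,r4:Add1,r5:2
  c10: issue MUL r5<-Mul2  regs: r0:2,r1:-8,r2:Mul1,r3:Add2,r4:Add1,r5:Mul2
  c11: -  regs: r0:2,r1:-8,r2:Mul1,r3:Add2,r4:Add1,r5:Mul2
  c12: CDB Add1=-13  regs: r0:2,r1:-8,r2:Mul1,r3:Add2,r4:-13,r5:Mul2
  c13: CDB Add2=-6  regs: r0:2,r1:-8,r2:Mul1,r3:-6,r4:-13,r5:Mul2
  c14: -  regs: r0:2,r1:-8,r2:Mul1,r3:-6,r4:-13,r5:Mul2
  c15: -  regs: r0:2,r1:-8,r2:Mul1,r3:-6,r4:-13,r5:Mul2
  c16: -  regs: r0:2,r1:-8,r2:Mul1,r3:-6,r4:-13,r5:Mul2
  c17: CDB Mul1=-65  regs: r0:2,r1:-8,r2:-65,r3:-6,r4:-13,r5:Mul2
  c18: -  regs: r0:2,r1:-8,r2:-65,r3:-6,r4:-13,r5:Mul2
  c19: -  regs: r0:2,r1:-8,r2:-65,r3:-6,r4:-13,r5:Mul2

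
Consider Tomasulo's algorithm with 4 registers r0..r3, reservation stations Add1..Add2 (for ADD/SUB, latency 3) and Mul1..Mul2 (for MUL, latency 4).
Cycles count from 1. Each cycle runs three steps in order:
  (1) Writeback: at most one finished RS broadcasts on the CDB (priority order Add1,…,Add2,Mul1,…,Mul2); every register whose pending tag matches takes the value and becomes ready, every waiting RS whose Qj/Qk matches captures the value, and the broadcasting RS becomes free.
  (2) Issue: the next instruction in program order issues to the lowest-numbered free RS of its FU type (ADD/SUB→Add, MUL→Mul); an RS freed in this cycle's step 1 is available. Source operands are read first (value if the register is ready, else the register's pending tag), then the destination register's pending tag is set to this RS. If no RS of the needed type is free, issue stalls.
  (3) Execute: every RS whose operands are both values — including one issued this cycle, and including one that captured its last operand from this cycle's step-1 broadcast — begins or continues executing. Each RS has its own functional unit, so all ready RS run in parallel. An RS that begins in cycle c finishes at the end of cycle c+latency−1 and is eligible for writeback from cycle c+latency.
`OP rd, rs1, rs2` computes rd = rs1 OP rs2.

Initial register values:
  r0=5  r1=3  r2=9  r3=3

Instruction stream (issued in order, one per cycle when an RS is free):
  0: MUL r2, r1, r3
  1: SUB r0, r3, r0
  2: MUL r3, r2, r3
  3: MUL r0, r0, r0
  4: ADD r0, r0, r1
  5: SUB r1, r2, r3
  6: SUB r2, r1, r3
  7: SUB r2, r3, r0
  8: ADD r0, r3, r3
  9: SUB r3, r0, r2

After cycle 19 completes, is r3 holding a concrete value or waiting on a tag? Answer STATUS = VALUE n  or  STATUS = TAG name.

  c1: issue MUL r2<-Mul1  regs: r0:5,r1:3,r2:Mul1,r3:3
  c2: issue SUB r0<-Add1  regs: r0:Add1,r1:3,r2:Mul1,r3:3
  c3: issue MUL r3<-Mul2  regs: r0:Add1,r1:3,r2:Mul1,r3:Mul2
  c4: stall  regs: r0:Add1,r1:3,r2:Mul1,r3:Mul2
  c5: CDB Add1=-2; stall  regs: r0:-2,r1:3,r2:Mul1,r3:Mul2
  c6: CDB Mul1=9; issue MUL r0<-Mul1  regs: r0:Mul1,r1:3,r2:9,r3:Mul2
  c7: issue ADD r0<-Add1  regs: r0:Add1,r1:3,r2:9,r3:Mul2
  c8: issue SUB r1<-Add2  regs: r0:Add1,r1:Add2,r2:9,r3:Mul2
  c9: stall  regs: r0:Add1,r1:Add2,r2:9,r3:Mul2
  c10: CDB Mul1=4; stall  regs: r0:Add1,r1:Add2,r2:9,r3:Mul2
  c11: CDB Mul2=27; stall  regs: r0:Add1,r1:Add2,r2:9,r3:27
  c12: stall  regs: r0:Add1,r1:Add2,r2:9,r3:27
  c13: CDB Add1=7; issue SUB r2<-Add1  regs: r0:7,r1:Add2,r2:Add1,r3:27
  c14: CDB Add2=-18; issue SUB r2<-Add2  regs: r0:7,r1:-18,r2:Add2,r3:27
  c15: stall  regs: r0:7,r1:-18,r2:Add2,r3:27
  c16: stall  regs: r0:7,r1:-18,r2:Add2,r3:27
  c17: CDB Add1=-45; issue ADD r0<-Add1  regs: r0:Add1,r1:-18,r2:Add2,r3:27
  c18: CDB Add2=20; issue SUB r3<-Add2  regs: r0:Add1,r1:-18,r2:20,r3:Add2
  c19: -  regs: r0:Add1,r1:-18,r2:20,r3:Add2

STATUS = TAG Add2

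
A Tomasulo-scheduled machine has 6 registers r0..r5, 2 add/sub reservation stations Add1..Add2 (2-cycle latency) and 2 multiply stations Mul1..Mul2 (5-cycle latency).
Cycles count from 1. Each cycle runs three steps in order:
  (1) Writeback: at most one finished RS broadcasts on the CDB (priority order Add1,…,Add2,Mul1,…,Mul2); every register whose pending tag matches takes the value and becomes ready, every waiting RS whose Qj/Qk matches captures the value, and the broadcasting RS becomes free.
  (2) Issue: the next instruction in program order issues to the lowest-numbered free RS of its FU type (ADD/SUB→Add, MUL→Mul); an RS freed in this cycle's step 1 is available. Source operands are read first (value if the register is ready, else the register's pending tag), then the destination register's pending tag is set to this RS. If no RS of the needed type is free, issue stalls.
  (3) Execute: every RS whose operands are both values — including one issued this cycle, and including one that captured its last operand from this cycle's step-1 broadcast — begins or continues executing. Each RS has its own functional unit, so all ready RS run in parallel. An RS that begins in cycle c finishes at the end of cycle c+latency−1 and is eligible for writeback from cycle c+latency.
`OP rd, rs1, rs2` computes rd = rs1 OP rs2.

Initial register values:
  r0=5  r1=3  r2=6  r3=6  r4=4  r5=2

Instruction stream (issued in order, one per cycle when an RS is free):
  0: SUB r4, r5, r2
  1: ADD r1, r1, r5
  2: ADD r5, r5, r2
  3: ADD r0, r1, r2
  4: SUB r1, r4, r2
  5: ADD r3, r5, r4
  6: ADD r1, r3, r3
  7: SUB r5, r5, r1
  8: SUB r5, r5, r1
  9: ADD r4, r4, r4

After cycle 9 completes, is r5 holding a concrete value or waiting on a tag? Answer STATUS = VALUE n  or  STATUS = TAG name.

STATUS = TAG Add2

cycle 1: issue SUB r4<-Add1 // r0:5,r1:3,r2:6,r3:6,r4:Add1,r5:2
cycle 2: issue ADD r1<-Add2 // r0:5,r1:Add2,r2:6,r3:6,r4:Add1,r5:2
cycle 3: CDB Add1=-4; issue ADD r5<-Add1 // r0:5,r1:Add2,r2:6,r3:6,r4:-4,r5:Add1
cycle 4: CDB Add2=5; issue ADD r0<-Add2 // r0:Add2,r1:5,r2:6,r3:6,r4:-4,r5:Add1
cycle 5: CDB Add1=8; issue SUB r1<-Add1 // r0:Add2,r1:Add1,r2:6,r3:6,r4:-4,r5:8
cycle 6: CDB Add2=11; issue ADD r3<-Add2 // r0:11,r1:Add1,r2:6,r3:Add2,r4:-4,r5:8
cycle 7: CDB Add1=-10; issue ADD r1<-Add1 // r0:11,r1:Add1,r2:6,r3:Add2,r4:-4,r5:8
cycle 8: CDB Add2=4; issue SUB r5<-Add2 // r0:11,r1:Add1,r2:6,r3:4,r4:-4,r5:Add2
cycle 9: stall // r0:11,r1:Add1,r2:6,r3:4,r4:-4,r5:Add2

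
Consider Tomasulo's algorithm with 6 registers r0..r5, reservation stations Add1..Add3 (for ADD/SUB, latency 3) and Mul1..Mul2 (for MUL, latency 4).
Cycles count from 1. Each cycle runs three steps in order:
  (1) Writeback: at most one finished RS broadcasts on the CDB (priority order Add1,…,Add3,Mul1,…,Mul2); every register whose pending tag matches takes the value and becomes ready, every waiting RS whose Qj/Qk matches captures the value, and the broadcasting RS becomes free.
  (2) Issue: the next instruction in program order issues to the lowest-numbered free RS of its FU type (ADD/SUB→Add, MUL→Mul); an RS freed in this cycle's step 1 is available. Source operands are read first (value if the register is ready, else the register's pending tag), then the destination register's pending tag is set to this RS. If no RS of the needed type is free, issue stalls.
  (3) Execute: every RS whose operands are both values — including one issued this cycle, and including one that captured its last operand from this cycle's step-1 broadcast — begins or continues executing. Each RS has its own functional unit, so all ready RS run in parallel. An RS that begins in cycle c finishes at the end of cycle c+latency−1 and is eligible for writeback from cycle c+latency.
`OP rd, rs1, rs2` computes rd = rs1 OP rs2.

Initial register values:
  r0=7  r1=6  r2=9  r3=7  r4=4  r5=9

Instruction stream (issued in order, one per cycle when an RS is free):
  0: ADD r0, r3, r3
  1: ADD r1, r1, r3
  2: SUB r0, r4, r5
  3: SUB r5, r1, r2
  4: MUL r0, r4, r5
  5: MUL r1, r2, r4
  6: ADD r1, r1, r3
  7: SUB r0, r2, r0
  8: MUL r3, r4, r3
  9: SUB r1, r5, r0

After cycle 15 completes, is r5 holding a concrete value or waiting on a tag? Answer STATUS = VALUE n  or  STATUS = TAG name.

STATUS = VALUE 4

cycle 1: issue ADD r0<-Add1 // r0:Add1,r1:6,r2:9,r3:7,r4:4,r5:9
cycle 2: issue ADD r1<-Add2 // r0:Add1,r1:Add2,r2:9,r3:7,r4:4,r5:9
cycle 3: issue SUB r0<-Add3 // r0:Add3,r1:Add2,r2:9,r3:7,r4:4,r5:9
cycle 4: CDB Add1=14; issue SUB r5<-Add1 // r0:Add3,r1:Add2,r2:9,r3:7,r4:4,r5:Add1
cycle 5: CDB Add2=13; issue MUL r0<-Mul1 // r0:Mul1,r1:13,r2:9,r3:7,r4:4,r5:Add1
cycle 6: CDB Add3=-5; issue MUL r1<-Mul2 // r0:Mul1,r1:Mul2,r2:9,r3:7,r4:4,r5:Add1
cycle 7: issue ADD r1<-Add2 // r0:Mul1,r1:Add2,r2:9,r3:7,r4:4,r5:Add1
cycle 8: CDB Add1=4; issue SUB r0<-Add1 // r0:Add1,r1:Add2,r2:9,r3:7,r4:4,r5:4
cycle 9: stall // r0:Add1,r1:Add2,r2:9,r3:7,r4:4,r5:4
cycle 10: CDB Mul2=36; issue MUL r3<-Mul2 // r0:Add1,r1:Add2,r2:9,r3:Mul2,r4:4,r5:4
cycle 11: issue SUB r1<-Add3 // r0:Add1,r1:Add3,r2:9,r3:Mul2,r4:4,r5:4
cycle 12: CDB Mul1=16 // r0:Add1,r1:Add3,r2:9,r3:Mul2,r4:4,r5:4
cycle 13: CDB Add2=43 // r0:Add1,r1:Add3,r2:9,r3:Mul2,r4:4,r5:4
cycle 14: CDB Mul2=28 // r0:Add1,r1:Add3,r2:9,r3:28,r4:4,r5:4
cycle 15: CDB Add1=-7 // r0:-7,r1:Add3,r2:9,r3:28,r4:4,r5:4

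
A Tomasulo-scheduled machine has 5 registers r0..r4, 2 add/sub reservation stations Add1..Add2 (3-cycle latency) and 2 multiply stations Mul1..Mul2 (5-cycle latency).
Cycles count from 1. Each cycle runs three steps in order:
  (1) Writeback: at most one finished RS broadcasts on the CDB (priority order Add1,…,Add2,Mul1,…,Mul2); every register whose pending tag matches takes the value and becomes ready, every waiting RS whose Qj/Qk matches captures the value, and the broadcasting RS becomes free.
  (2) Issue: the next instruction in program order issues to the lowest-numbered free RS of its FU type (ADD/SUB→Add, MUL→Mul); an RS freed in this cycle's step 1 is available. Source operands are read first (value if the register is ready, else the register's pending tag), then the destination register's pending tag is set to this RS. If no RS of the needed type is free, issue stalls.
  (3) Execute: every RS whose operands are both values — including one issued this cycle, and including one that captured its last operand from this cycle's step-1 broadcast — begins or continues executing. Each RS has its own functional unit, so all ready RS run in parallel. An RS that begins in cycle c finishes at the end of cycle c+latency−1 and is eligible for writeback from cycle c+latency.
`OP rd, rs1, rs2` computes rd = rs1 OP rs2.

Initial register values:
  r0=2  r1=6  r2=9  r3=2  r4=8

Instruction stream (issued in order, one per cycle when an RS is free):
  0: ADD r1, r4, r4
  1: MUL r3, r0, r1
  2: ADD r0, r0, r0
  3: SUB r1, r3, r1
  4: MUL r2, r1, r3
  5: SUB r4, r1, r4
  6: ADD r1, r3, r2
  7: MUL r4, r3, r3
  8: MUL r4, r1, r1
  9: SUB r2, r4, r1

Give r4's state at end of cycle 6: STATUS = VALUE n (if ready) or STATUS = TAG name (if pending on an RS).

STATUS = TAG Add2

c1: issue ADD r1<-Add1 | r0:2,r1:Add1,r2:9,r3:2,r4:8
c2: issue MUL r3<-Mul1 | r0:2,r1:Add1,r2:9,r3:Mul1,r4:8
c3: issue ADD r0<-Add2 | r0:Add2,r1:Add1,r2:9,r3:Mul1,r4:8
c4: CDB Add1=16; issue SUB r1<-Add1 | r0:Add2,r1:Add1,r2:9,r3:Mul1,r4:8
c5: issue MUL r2<-Mul2 | r0:Add2,r1:Add1,r2:Mul2,r3:Mul1,r4:8
c6: CDB Add2=4; issue SUB r4<-Add2 | r0:4,r1:Add1,r2:Mul2,r3:Mul1,r4:Add2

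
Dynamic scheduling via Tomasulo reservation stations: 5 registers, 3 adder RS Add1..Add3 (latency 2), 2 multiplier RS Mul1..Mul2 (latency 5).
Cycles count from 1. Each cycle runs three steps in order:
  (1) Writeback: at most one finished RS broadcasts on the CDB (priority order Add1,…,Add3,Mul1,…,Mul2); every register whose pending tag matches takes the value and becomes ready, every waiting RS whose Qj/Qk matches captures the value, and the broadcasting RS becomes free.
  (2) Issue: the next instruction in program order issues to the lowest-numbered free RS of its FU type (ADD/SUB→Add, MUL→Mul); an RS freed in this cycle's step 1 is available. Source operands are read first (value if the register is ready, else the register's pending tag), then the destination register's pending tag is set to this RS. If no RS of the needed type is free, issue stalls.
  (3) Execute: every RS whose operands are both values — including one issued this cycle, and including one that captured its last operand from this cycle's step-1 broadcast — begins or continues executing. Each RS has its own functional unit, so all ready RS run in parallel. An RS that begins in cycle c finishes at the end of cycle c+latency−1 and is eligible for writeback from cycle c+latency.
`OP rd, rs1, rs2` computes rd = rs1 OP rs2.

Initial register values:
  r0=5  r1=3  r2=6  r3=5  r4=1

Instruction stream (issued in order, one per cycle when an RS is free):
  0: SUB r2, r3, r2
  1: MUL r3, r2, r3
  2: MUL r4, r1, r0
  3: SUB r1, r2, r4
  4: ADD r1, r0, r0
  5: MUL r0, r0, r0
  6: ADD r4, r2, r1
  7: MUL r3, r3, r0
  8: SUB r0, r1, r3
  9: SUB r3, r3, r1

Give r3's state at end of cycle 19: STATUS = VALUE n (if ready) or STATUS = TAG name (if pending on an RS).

  c1: issue SUB r2<-Add1  regs: r0:5,r1:3,r2:Add1,r3:5,r4:1
  c2: issue MUL r3<-Mul1  regs: r0:5,r1:3,r2:Add1,r3:Mul1,r4:1
  c3: CDB Add1=-1; issue MUL r4<-Mul2  regs: r0:5,r1:3,r2:-1,r3:Mul1,r4:Mul2
  c4: issue SUB r1<-Add1  regs: r0:5,r1:Add1,r2:-1,r3:Mul1,r4:Mul2
  c5: issue ADD r1<-Add2  regs: r0:5,r1:Add2,r2:-1,r3:Mul1,r4:Mul2
  c6: stall  regs: r0:5,r1:Add2,r2:-1,r3:Mul1,r4:Mul2
  c7: CDB Add2=10; stall  regs: r0:5,r1:10,r2:-1,r3:Mul1,r4:Mul2
  c8: CDB Mul1=-5; issue MUL r0<-Mul1  regs: r0:Mul1,r1:10,r2:-1,r3:-5,r4:Mul2
  c9: CDB Mul2=15; issue ADD r4<-Add2  regs: r0:Mul1,r1:10,r2:-1,r3:-5,r4:Add2
  c10: issue MUL r3<-Mul2  regs: r0:Mul1,r1:10,r2:-1,r3:Mul2,r4:Add2
  c11: CDB Add1=-16; issue SUB r0<-Add1  regs: r0:Add1,r1:10,r2:-1,r3:Mul2,r4:Add2
  c12: CDB Add2=9; issue SUB r3<-Add2  regs: r0:Add1,r1:10,r2:-1,r3:Add2,r4:9
  c13: CDB Mul1=25  regs: r0:Add1,r1:10,r2:-1,r3:Add2,r4:9
  c14: -  regs: r0:Add1,r1:10,r2:-1,r3:Add2,r4:9
  c15: -  regs: r0:Add1,r1:10,r2:-1,r3:Add2,r4:9
  c16: -  regs: r0:Add1,r1:10,r2:-1,r3:Add2,r4:9
  c17: -  regs: r0:Add1,r1:10,r2:-1,r3:Add2,r4:9
  c18: CDB Mul2=-125  regs: r0:Add1,r1:10,r2:-1,r3:Add2,r4:9
  c19: -  regs: r0:Add1,r1:10,r2:-1,r3:Add2,r4:9

STATUS = TAG Add2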